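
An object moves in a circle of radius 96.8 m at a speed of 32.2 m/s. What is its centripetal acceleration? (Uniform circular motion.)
a_c = v²/r = 32.2²/96.8 = 1036.84/96.8 = 10.71 m/s²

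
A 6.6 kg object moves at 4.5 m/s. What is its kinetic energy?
KE = ½mv² = ½×6.6×4.5² = 66.825 J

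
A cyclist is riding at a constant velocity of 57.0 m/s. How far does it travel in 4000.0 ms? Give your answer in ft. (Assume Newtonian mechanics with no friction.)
d = vt (with unit conversion) = 748.0 ft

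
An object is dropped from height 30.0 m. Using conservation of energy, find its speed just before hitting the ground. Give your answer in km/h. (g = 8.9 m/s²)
mgh = ½mv² → v = √(2gh) = √(2×8.9×30) = 23.11 m/s = 83.19 km/h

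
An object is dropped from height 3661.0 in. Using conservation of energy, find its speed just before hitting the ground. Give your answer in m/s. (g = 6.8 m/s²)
mgh = ½mv² → v = √(2gh) = √(2×6.8×92.99) = 35.56 m/s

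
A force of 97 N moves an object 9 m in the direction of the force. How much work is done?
W = Fd = 97×9 = 873.0 J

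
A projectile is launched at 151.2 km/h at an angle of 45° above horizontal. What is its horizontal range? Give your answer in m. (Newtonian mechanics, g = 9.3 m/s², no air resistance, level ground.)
R = v₀² sin(2θ) / g (with unit conversion) = 189.7 m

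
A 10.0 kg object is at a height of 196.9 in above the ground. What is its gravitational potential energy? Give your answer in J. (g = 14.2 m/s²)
PE = mgh = 10 kg × 14.2 m/s² × 5.001 m = 710.2 J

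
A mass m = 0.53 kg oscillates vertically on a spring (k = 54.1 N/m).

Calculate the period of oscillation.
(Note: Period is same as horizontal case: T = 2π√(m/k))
T = 2π√(m/k) = 2π√(0.53/54.1) = 0.6219 s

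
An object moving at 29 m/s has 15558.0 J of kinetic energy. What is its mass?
KE = ½mv² → m = 2KE/v² = 2×15558.0/29² = 37.0 kg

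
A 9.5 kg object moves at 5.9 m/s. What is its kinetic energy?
KE = ½mv² = ½×9.5×5.9² = 165.3475 J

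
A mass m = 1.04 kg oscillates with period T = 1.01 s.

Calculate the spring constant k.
T = 2π√(m/k) → k = m(2π/T)² = 1.04×(2π/1.01)² = 40.25 N/m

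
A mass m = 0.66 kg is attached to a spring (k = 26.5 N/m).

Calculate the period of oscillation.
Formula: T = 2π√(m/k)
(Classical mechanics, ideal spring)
T = 2π√(m/k) = 2π√(0.66/26.5) = 0.9916 s; f = 1/T = 1.008 Hz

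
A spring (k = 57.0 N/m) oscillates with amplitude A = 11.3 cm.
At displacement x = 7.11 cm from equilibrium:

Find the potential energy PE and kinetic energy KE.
E_total = ½kA² = ½×57.0×(0.113)² = 0.3639 J
PE = ½kx² = ½×57.0×(0.0711)² = 0.1441 J
KE = E_total − PE = 0.2198 J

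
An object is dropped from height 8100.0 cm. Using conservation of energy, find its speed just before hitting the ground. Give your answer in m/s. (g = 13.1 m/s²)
mgh = ½mv² → v = √(2gh) = √(2×13.1×81) = 46.07 m/s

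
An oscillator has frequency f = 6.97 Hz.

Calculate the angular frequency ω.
ω = 2πf = 2π×6.97 = 43.79 rad/s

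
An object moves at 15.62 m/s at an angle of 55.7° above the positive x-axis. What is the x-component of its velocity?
vₓ = v cos(θ) = 15.62 × cos(55.7°) = 8.8 m/s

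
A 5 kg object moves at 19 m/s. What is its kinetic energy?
KE = ½mv² = ½×5×19² = 902.5 J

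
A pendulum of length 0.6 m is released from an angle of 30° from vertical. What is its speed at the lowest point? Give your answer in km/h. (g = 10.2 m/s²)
h = L(1 − cosθ) = 0.6×(1 − cos30°) = 0.08038 m
v = √(2gh) = √(2×10.2×0.08038) = 1.281 m/s = 4.61 km/h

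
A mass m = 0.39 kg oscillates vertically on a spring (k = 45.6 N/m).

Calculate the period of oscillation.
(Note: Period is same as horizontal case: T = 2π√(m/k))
T = 2π√(m/k) = 2π√(0.39/45.6) = 0.5811 s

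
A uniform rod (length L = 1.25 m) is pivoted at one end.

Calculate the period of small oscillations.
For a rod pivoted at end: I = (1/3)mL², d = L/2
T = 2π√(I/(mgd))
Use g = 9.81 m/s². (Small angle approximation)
I/m = (1/3)L² = 0.5208 m²; d = L/2 = 0.625 m
T = 2π√(I/(mgd)) = 2π√(0.5208/(9.81×0.625)) = 1.831 s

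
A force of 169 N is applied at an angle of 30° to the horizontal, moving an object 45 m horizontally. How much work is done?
W = Fd cosθ = 169×45×cos(30°) = 6586.1 J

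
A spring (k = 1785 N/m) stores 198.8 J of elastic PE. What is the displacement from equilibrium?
PE = ½kx² → x = √(2PE/k) = √(2×198.8/1785) = 0.472 m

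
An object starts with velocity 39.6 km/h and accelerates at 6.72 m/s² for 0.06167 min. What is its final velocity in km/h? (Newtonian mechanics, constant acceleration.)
v = v₀ + at (with unit conversion) = 129.1 km/h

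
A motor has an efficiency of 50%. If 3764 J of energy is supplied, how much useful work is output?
W_out = η × W_in = 0.5 × 3764 = 1882.0 J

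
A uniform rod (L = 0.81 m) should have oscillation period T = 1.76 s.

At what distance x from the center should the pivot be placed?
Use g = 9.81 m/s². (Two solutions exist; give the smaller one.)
T = 2π√((L²/12 + x²)/(gx)). Let c = T²g/(4π²) = 0.7697.
x² − cx + L²/12 = 0 → x = (c − √(c² − L²/3))/2 = 0.07918 m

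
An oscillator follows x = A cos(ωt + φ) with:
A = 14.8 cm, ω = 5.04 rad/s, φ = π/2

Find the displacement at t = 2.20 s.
x = A cos(ωt + φ) = 14.8×cos(5.04×2.2 + π/2) = 14.74 cm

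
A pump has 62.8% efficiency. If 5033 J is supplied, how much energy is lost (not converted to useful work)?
W_out = η × W_in = 0.628×5033 = 3160.7 J
W_lost = W_in − W_out = 5033 − 3160.7 = 1872.3 J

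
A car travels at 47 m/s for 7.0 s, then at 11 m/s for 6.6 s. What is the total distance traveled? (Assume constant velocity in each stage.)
d₁ = v₁t₁ = 47 × 7.0 = 329 m
d₂ = v₂t₂ = 11 × 6.6 = 72.6 m
d_total = 329 + 72.6 = 401.6 m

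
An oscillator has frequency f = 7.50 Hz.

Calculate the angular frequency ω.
ω = 2πf = 2π×7.5 = 47.12 rad/s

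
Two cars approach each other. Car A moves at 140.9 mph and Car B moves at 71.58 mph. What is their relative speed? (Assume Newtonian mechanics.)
v_rel = v_A + v_B = 140.9 + 71.58 = 212.5 mph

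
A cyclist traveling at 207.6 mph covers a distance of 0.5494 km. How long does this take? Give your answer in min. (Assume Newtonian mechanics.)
t = d/v (with unit conversion) = 0.09867 min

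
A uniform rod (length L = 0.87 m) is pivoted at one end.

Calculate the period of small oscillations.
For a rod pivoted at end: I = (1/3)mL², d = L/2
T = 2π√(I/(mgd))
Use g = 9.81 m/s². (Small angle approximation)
I/m = (1/3)L² = 0.2523 m²; d = L/2 = 0.435 m
T = 2π√(I/(mgd)) = 2π√(0.2523/(9.81×0.435)) = 1.528 s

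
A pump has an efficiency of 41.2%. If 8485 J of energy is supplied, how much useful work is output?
W_out = η × W_in = 0.412 × 8485 = 3495.8 J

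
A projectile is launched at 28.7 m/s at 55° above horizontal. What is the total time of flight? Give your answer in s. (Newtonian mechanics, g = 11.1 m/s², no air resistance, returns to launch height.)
T = 2v₀sin(θ)/g = 4.236 s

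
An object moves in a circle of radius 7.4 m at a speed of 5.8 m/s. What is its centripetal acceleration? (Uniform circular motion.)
a_c = v²/r = 5.8²/7.4 = 33.64/7.4 = 4.55 m/s²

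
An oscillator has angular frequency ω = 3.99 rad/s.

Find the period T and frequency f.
T = 2π/ω = 2π/3.99 = 1.575 s; f = ω/2π = 0.635 Hz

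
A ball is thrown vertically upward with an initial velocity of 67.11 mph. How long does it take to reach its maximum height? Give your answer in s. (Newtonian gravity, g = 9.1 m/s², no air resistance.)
t_up = v₀/g (with unit conversion) = 3.297 s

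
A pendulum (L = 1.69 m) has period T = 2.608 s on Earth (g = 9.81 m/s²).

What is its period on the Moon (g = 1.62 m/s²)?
T = 2π√(L/g), so T_moon/T_earth = √(g_earth/g_moon)
T_moon = 2π√(1.69/1.62) = 6.417 s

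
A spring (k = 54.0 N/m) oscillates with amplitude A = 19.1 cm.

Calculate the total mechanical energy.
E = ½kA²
E = ½kA² = ½×54.0×(0.191)² = 0.985 J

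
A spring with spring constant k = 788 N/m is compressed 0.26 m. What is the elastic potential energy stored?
PE = ½kx² = ½×788×0.26² = 26.63 J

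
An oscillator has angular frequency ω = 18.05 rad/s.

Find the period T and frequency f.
T = 2π/ω = 2π/18.05 = 0.3481 s; f = ω/2π = 2.873 Hz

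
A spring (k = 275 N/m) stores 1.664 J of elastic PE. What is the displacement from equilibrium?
PE = ½kx² → x = √(2PE/k) = √(2×1.664/275) = 0.11 m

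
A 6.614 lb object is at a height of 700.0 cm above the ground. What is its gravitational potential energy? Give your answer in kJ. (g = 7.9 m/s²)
PE = mgh = 3 kg × 7.9 m/s² × 7 m = 165.9 J = 0.1659 kJ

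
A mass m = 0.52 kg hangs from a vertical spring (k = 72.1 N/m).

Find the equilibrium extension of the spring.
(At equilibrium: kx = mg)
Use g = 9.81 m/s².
x_eq = mg/k = 0.52×9.81/72.1 = 0.07075 m = 7.075 cm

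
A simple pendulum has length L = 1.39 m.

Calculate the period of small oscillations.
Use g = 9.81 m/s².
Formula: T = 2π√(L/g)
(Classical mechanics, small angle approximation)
T = 2π√(L/g) = 2π√(1.39/9.81) = 2.365 s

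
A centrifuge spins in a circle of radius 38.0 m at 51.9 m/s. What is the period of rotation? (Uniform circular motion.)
T = 2πr/v = 2π×38.0/51.9 = 4.6 s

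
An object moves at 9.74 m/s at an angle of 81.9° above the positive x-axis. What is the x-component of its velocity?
vₓ = v cos(θ) = 9.74 × cos(81.9°) = 1.37 m/s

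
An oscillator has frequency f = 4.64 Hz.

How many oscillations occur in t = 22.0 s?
n = f×t = 4.64×22.0 = 102.1 oscillations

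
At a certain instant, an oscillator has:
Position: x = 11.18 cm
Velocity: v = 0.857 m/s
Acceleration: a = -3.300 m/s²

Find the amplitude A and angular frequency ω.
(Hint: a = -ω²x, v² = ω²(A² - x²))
a = −ω²x → ω = √(|a|/x) = √(3.3/0.1118) = 5.433 rad/s
v² = ω²(A² − x²) → A = √(x² + v²/ω²) = √(0.1118² + 0.857²/5.433²) = 0.1933 m = 19.33 cm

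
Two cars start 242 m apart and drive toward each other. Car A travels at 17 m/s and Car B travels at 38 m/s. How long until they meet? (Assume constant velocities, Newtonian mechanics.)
Combined speed: v_combined = 17 + 38 = 55 m/s
Time to meet: t = d/55 = 242/55 = 4.4 s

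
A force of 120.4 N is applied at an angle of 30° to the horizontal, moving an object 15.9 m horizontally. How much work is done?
W = Fd cosθ = 120.4×15.9×cos(30°) = 1657.9 J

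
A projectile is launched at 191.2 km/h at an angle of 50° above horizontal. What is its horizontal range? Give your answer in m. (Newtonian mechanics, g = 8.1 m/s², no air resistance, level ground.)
R = v₀² sin(2θ) / g (with unit conversion) = 343.0 m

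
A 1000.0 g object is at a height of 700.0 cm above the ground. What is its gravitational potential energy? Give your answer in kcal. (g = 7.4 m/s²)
PE = mgh = 1 kg × 7.4 m/s² × 7 m = 51.8 J = 0.01238 kcal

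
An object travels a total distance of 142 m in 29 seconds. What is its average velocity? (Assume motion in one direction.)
v_avg = Δd / Δt = 142 / 29 = 4.9 m/s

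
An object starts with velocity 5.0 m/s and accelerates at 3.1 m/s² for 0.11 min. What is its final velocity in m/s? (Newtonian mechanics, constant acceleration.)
v = v₀ + at (with unit conversion) = 25.46 m/s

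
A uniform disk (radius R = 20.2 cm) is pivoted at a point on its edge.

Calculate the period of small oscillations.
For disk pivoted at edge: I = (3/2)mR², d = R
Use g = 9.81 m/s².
I/m = (3/2)R² = 0.06121 m²; d = R = 0.202 m
T = 2π√((3/2)R²/(gR)) = 2π√(3R/(2g)) = 1.104 s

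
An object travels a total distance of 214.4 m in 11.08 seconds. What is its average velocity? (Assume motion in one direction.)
v_avg = Δd / Δt = 214.4 / 11.08 = 19.35 m/s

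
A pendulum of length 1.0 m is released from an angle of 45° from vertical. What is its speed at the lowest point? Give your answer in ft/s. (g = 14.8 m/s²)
h = L(1 − cosθ) = 1.0×(1 − cos45°) = 0.2929 m
v = √(2gh) = √(2×14.8×0.2929) = 2.944 m/s = 9.66 ft/s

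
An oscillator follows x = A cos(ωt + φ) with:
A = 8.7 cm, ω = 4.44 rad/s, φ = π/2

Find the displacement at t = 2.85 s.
x = A cos(ωt + φ) = 8.7×cos(4.44×2.85 + π/2) = -0.7614 cm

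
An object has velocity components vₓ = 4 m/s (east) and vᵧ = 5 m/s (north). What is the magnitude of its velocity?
|v| = √(vₓ² + vᵧ²) = √(4² + 5²) = √(41) = 6.4 m/s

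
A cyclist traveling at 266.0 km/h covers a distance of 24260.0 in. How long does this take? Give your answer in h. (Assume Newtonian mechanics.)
t = d/v (with unit conversion) = 0.002317 h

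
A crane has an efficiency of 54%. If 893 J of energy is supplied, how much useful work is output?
W_out = η × W_in = 0.54 × 893 = 482.22 J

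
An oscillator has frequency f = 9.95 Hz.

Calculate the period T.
T = 1/f = 1/9.95 = 0.1005 s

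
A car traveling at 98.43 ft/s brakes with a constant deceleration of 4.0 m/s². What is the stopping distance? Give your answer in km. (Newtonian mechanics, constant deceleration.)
d = v₀² / (2a) (with unit conversion) = 0.1125 km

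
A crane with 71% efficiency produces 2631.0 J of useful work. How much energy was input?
W_in = W_out/η = 2631.0/0.71 = 3705.6 J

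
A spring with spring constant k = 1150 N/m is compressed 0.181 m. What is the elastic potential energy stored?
PE = ½kx² = ½×1150×0.181² = 18.84 J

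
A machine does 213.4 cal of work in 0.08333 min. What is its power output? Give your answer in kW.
P = W/t = 892.9 J / 5 s = 178.6 W = 0.1786 kW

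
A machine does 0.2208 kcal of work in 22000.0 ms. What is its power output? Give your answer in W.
P = W/t = 923.8 J / 22 s = 41.99 W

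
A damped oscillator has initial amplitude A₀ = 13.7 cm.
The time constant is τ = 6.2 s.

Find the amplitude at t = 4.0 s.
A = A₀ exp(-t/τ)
A = A₀ exp(−t/τ) = 13.7×exp(−4.0/6.2) = 7.187 cm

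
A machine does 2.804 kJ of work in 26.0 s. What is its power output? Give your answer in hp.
P = W/t = 2804 J / 26 s = 107.8 W = 0.1446 hp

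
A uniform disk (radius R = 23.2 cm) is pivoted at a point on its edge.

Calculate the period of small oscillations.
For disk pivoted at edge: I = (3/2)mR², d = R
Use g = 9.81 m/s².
I/m = (3/2)R² = 0.08074 m²; d = R = 0.232 m
T = 2π√((3/2)R²/(gR)) = 2π√(3R/(2g)) = 1.183 s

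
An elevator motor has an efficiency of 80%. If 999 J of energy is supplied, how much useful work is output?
W_out = η × W_in = 0.8 × 999 = 799.2 J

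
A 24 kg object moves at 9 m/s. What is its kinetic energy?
KE = ½mv² = ½×24×9² = 972.0 J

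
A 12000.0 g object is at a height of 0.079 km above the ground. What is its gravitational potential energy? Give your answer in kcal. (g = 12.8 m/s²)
PE = mgh = 12 kg × 12.8 m/s² × 79 m = 1.213e+04 J = 2.9 kcal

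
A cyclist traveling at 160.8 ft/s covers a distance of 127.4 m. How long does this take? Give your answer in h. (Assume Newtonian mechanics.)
t = d/v (with unit conversion) = 0.000722 h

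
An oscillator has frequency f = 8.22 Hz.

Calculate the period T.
T = 1/f = 1/8.22 = 0.1217 s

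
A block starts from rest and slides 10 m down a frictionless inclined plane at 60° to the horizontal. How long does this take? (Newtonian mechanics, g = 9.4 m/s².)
a = g sin(θ) = 9.4 × sin(60°) = 8.14 m/s²
t = √(2d/a) = √(2 × 10 / 8.14) = 1.57 s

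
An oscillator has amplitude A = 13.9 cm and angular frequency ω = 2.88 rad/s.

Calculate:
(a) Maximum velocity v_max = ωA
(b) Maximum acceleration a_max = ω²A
v_max = ωA = 2.88×0.139 = 0.4003 m/s
a_max = ω²A = 2.88²×0.139 = 1.153 m/s²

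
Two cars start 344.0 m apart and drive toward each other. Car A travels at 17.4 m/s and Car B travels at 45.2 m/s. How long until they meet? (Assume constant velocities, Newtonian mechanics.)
Combined speed: v_combined = 17.4 + 45.2 = 62.6 m/s
Time to meet: t = d/62.6 = 344.0/62.6 = 5.5 s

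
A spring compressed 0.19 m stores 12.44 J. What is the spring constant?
PE = ½kx² → k = 2PE/x² = 2×12.44/0.19² = 689.2 N/m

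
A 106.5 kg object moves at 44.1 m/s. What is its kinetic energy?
KE = ½mv² = ½×106.5×44.1² = 103561.1 J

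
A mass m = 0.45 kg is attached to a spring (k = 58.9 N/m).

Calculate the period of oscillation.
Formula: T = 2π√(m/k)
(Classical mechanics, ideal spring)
T = 2π√(m/k) = 2π√(0.45/58.9) = 0.5492 s; f = 1/T = 1.821 Hz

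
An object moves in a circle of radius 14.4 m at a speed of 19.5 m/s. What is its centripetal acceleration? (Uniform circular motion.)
a_c = v²/r = 19.5²/14.4 = 380.25/14.4 = 26.41 m/s²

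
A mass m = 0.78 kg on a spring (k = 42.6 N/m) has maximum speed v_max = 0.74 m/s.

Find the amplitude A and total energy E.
½mv²_max = ½kA² → A = v_max√(m/k) = 0.74×√(0.78/42.6) = 0.1001 m = 10.01 cm
E = ½mv²_max = ½×0.78×0.74² = 0.2136 J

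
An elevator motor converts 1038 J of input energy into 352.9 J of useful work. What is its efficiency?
η = W_out/W_in = 352.9/1038 = 0.34 = 34.0%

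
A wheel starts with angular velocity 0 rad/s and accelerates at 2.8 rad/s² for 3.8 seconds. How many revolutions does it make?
θ = ω₀t + ½αt² = 0×3.8 + ½×2.8×3.8² = 20.22 rad
Revolutions = θ/(2π) = 20.22/(2π) = 3.22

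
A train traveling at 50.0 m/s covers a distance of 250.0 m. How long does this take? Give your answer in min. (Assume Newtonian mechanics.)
t = d/v (with unit conversion) = 0.08333 min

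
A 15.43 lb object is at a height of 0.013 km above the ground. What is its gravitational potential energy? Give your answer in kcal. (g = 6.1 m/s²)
PE = mgh = 6.999 kg × 6.1 m/s² × 13 m = 555 J = 0.1327 kcal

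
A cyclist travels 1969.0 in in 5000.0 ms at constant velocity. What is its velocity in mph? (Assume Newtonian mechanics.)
v = d/t (with unit conversion) = 22.38 mph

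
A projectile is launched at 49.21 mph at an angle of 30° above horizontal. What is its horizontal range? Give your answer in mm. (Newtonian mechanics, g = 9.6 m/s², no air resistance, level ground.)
R = v₀² sin(2θ) / g (with unit conversion) = 43660.0 mm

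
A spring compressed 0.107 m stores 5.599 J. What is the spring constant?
PE = ½kx² → k = 2PE/x² = 2×5.599/0.107² = 978.1 N/m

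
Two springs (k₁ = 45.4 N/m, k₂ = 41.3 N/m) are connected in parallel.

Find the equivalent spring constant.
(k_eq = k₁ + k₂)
k_eq = k₁ + k₂ = 45.4 + 41.3 = 86.7 N/m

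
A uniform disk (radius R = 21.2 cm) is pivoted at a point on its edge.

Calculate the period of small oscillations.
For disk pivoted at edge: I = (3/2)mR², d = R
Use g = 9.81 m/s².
I/m = (3/2)R² = 0.06742 m²; d = R = 0.212 m
T = 2π√((3/2)R²/(gR)) = 2π√(3R/(2g)) = 1.131 s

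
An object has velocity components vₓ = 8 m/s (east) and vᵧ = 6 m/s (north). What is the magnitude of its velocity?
|v| = √(vₓ² + vᵧ²) = √(8² + 6²) = √(100) = 10.0 m/s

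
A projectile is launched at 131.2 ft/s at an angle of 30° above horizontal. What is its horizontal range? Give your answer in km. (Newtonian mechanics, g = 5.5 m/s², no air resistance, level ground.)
R = v₀² sin(2θ) / g (with unit conversion) = 0.2518 km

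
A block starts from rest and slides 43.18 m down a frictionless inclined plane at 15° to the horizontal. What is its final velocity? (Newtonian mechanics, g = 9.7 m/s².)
a = g sin(θ) = 9.7 × sin(15°) = 2.51 m/s²
v = √(2ad) = √(2 × 2.51 × 43.18) = 14.72 m/s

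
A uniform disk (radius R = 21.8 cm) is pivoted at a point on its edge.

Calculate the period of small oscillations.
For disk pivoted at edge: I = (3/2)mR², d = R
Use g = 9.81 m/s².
I/m = (3/2)R² = 0.07129 m²; d = R = 0.218 m
T = 2π√((3/2)R²/(gR)) = 2π√(3R/(2g)) = 1.147 s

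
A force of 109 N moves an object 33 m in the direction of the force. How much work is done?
W = Fd = 109×33 = 3597.0 J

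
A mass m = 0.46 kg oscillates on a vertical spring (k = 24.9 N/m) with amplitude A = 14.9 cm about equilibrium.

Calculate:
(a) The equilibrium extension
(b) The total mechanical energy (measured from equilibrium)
x_eq = mg/k = 0.46×9.81/24.9 = 0.1812 m = 18.12 cm
E = ½kA² = ½×24.9×(0.149)² = 0.2764 J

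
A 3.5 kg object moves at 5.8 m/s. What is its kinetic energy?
KE = ½mv² = ½×3.5×5.8² = 58.87 J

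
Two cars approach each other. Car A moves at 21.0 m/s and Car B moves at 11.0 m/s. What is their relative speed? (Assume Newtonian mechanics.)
v_rel = v_A + v_B = 21.0 + 11.0 = 32.0 m/s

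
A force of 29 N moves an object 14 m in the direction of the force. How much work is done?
W = Fd = 29×14 = 406.0 J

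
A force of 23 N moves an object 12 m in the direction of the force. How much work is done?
W = Fd = 23×12 = 276.0 J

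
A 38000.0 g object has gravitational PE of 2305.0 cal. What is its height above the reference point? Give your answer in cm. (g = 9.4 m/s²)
PE = mgh → h = PE/(mg) = 9644 J / (38 kg × 9.4 m/s²) = 27 m = 2700.0 cm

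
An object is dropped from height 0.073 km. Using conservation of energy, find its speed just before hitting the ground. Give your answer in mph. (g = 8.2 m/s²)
mgh = ½mv² → v = √(2gh) = √(2×8.2×73) = 34.6 m/s = 77.4 mph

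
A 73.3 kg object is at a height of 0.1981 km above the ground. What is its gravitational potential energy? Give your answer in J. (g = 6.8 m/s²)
PE = mgh = 73.3 kg × 6.8 m/s² × 198.1 m = 9.874e+04 J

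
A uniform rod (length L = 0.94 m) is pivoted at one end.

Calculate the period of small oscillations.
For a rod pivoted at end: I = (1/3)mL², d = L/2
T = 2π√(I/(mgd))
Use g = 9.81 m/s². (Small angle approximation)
I/m = (1/3)L² = 0.2945 m²; d = L/2 = 0.47 m
T = 2π√(I/(mgd)) = 2π√(0.2945/(9.81×0.47)) = 1.588 s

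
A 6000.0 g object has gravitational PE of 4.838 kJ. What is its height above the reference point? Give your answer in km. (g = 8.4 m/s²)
PE = mgh → h = PE/(mg) = 4838 J / (6 kg × 8.4 m/s²) = 95.99 m = 0.09599 km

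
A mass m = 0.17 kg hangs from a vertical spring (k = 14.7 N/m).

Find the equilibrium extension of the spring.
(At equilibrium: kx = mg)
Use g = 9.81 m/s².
x_eq = mg/k = 0.17×9.81/14.7 = 0.1134 m = 11.34 cm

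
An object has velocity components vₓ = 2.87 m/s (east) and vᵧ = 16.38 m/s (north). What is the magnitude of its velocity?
|v| = √(vₓ² + vᵧ²) = √(2.87² + 16.38²) = √(276.541) = 16.63 m/s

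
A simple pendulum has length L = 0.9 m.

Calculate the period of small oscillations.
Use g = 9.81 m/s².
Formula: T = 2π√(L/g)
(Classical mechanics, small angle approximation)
T = 2π√(L/g) = 2π√(0.9/9.81) = 1.903 s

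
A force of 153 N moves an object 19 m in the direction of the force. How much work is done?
W = Fd = 153×19 = 2907.0 J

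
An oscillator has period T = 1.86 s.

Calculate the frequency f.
f = 1/T = 1/1.86 = 0.5376 Hz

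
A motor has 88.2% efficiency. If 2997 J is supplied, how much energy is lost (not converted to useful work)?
W_out = η × W_in = 0.882×2997 = 2643.4 J
W_lost = W_in − W_out = 2997 − 2643.4 = 353.65 J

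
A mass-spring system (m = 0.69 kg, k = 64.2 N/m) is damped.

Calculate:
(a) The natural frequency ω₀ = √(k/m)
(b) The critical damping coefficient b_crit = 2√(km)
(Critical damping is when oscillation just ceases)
ω₀ = √(k/m) = √(64.2/0.69) = 9.646 rad/s
b_crit = 2√(km) = 2√(64.2×0.69) = 13.31 kg/s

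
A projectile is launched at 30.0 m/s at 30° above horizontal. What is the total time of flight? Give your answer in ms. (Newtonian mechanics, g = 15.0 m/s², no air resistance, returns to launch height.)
T = 2v₀sin(θ)/g (with unit conversion) = 2000.0 ms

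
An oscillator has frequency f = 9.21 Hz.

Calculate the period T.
T = 1/f = 1/9.21 = 0.1086 s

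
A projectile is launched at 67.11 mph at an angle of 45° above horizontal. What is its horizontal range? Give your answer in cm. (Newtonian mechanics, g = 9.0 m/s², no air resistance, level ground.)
R = v₀² sin(2θ) / g (with unit conversion) = 10000.0 cm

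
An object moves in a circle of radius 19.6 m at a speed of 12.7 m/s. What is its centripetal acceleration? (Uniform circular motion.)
a_c = v²/r = 12.7²/19.6 = 161.29/19.6 = 8.23 m/s²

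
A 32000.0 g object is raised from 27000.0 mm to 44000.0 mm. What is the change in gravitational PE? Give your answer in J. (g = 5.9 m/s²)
ΔPE = mg(h₂ − h₁) = 32 kg × 5.9 m/s² × (44 − 27) m = 3210 J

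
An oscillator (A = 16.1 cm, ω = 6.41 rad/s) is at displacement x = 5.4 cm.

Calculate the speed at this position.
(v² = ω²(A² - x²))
v = ω√(A² − x²) = 6.41×√(0.161² − 0.054²) = 0.9722 m/s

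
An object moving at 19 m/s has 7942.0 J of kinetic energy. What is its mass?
KE = ½mv² → m = 2KE/v² = 2×7942.0/19² = 44.0 kg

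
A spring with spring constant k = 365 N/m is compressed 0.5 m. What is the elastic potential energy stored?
PE = ½kx² = ½×365×0.5² = 45.62 J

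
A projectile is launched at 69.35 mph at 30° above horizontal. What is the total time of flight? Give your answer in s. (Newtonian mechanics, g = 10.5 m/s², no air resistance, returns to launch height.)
T = 2v₀sin(θ)/g (with unit conversion) = 2.953 s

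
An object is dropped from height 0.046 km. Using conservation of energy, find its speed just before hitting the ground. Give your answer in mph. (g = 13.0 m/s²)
mgh = ½mv² → v = √(2gh) = √(2×13.0×46) = 34.58 m/s = 77.36 mph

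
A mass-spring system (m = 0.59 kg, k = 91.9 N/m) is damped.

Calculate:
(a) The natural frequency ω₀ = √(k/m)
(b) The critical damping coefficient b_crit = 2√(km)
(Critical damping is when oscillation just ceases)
ω₀ = √(k/m) = √(91.9/0.59) = 12.48 rad/s
b_crit = 2√(km) = 2√(91.9×0.59) = 14.73 kg/s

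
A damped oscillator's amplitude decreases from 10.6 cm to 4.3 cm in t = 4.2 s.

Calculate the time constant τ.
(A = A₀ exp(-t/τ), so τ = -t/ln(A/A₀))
A/A₀ = 4.3/10.6 = 0.4057; ln(A/A₀) = -0.9022
τ = −t/ln(A/A₀) = −4.2/-0.9022 = 4.655 s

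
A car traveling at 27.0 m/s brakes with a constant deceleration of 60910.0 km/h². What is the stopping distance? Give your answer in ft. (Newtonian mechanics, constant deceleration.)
d = v₀² / (2a) (with unit conversion) = 254.4 ft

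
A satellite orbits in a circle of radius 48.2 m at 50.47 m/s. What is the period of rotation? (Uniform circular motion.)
T = 2πr/v = 2π×48.2/50.47 = 6.0 s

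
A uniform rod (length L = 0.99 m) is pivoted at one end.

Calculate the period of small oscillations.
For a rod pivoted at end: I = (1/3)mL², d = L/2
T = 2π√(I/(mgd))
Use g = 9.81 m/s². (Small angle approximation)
I/m = (1/3)L² = 0.3267 m²; d = L/2 = 0.495 m
T = 2π√(I/(mgd)) = 2π√(0.3267/(9.81×0.495)) = 1.63 s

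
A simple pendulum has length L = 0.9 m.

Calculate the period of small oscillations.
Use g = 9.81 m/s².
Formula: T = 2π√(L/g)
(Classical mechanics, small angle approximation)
T = 2π√(L/g) = 2π√(0.9/9.81) = 1.903 s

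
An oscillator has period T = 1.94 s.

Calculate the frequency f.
f = 1/T = 1/1.94 = 0.5155 Hz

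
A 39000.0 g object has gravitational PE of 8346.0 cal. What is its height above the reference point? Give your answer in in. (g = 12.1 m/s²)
PE = mgh → h = PE/(mg) = 3.492e+04 J / (39 kg × 12.1 m/s²) = 74 m = 2913.0 in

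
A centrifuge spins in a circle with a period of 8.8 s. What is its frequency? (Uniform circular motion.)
f = 1/T = 1/8.8 = 0.1136 Hz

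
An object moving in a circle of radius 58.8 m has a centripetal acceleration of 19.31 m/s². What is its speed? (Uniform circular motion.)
v = √(a_c × r) = √(19.31 × 58.8) = 33.7 m/s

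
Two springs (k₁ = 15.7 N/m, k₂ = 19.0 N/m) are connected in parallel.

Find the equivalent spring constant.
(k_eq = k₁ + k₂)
k_eq = k₁ + k₂ = 15.7 + 19.0 = 34.7 N/m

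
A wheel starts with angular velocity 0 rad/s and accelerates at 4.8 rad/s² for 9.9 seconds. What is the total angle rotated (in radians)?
θ = ω₀t + ½αt² = 0×9.9 + ½×4.8×9.9² = 235.22 rad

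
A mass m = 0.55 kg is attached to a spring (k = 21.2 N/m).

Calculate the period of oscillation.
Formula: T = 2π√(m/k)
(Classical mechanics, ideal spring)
T = 2π√(m/k) = 2π√(0.55/21.2) = 1.012 s; f = 1/T = 0.9881 Hz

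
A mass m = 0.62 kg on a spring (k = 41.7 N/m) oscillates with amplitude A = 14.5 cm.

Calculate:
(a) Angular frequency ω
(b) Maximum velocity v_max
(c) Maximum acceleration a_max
ω = √(k/m) = √(41.7/0.62) = 8.201 rad/s
v_max = ωA = 8.201×0.145 = 1.189 m/s
a_max = ω²A = 8.201²×0.145 = 9.752 m/s²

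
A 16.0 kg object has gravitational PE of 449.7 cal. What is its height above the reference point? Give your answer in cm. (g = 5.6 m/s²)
PE = mgh → h = PE/(mg) = 1882 J / (16 kg × 5.6 m/s²) = 21 m = 2100.0 cm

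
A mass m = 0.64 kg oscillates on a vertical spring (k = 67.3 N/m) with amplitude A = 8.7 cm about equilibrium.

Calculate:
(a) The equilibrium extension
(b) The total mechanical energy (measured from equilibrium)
x_eq = mg/k = 0.64×9.81/67.3 = 0.09329 m = 9.329 cm
E = ½kA² = ½×67.3×(0.087)² = 0.2547 J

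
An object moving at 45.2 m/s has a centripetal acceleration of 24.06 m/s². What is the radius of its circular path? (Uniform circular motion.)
r = v²/a_c = 45.2²/24.06 = 84.91 m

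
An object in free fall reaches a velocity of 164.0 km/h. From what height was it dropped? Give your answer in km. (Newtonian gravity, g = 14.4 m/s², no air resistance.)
h = v²/(2g) (with unit conversion) = 0.07206 km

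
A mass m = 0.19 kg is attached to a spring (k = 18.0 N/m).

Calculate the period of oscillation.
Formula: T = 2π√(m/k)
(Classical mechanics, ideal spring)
T = 2π√(m/k) = 2π√(0.19/18.0) = 0.6455 s; f = 1/T = 1.549 Hz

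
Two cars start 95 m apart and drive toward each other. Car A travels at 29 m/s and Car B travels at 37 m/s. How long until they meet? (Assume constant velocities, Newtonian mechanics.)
Combined speed: v_combined = 29 + 37 = 66 m/s
Time to meet: t = d/66 = 95/66 = 1.44 s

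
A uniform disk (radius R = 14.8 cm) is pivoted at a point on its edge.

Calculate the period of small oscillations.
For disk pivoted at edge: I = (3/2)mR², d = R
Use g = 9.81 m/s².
I/m = (3/2)R² = 0.03286 m²; d = R = 0.148 m
T = 2π√((3/2)R²/(gR)) = 2π√(3R/(2g)) = 0.9452 s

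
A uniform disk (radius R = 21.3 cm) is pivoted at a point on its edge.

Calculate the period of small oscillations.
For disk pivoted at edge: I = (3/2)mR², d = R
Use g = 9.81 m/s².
I/m = (3/2)R² = 0.06805 m²; d = R = 0.213 m
T = 2π√((3/2)R²/(gR)) = 2π√(3R/(2g)) = 1.134 s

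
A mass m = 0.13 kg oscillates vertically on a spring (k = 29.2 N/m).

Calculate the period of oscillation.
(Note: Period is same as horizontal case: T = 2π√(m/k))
T = 2π√(m/k) = 2π√(0.13/29.2) = 0.4192 s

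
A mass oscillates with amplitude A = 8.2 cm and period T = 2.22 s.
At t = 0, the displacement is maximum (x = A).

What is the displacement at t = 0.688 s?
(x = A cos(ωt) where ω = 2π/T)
ω = 2π/T = 2π/2.22 = 2.83 rad/s
x = A cos(ωt) = 8.2×cos(2.83×0.688) = -3.014 cm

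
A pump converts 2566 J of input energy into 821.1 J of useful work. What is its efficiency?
η = W_out/W_in = 821.1/2566 = 0.32 = 32.0%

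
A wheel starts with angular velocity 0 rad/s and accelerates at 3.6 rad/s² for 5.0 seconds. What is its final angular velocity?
ω = ω₀ + αt = 0 + 3.6 × 5.0 = 18.0 rad/s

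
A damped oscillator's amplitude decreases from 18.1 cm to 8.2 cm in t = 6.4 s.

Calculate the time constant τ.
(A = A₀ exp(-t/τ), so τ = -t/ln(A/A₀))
A/A₀ = 8.2/18.1 = 0.453; ln(A/A₀) = -0.7918
τ = −t/ln(A/A₀) = −6.4/-0.7918 = 8.083 s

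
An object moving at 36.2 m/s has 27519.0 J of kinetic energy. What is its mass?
KE = ½mv² → m = 2KE/v² = 2×27519.0/36.2² = 42.0 kg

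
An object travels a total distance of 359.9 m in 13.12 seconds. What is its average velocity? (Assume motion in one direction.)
v_avg = Δd / Δt = 359.9 / 13.12 = 27.43 m/s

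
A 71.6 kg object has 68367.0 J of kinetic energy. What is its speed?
KE = ½mv² → v = √(2KE/m) = √(2×68367.0/71.6) = 43.7 m/s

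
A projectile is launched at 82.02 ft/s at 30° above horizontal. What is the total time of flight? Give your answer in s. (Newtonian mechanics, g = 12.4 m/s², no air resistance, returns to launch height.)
T = 2v₀sin(θ)/g (with unit conversion) = 2.016 s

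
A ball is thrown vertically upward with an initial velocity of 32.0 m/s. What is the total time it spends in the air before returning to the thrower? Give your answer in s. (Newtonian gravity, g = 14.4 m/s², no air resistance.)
t_total = 2v₀/g = 4.444 s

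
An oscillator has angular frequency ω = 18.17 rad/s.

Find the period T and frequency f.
T = 2π/ω = 2π/18.17 = 0.3458 s; f = ω/2π = 2.892 Hz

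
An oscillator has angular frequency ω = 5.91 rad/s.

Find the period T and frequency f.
T = 2π/ω = 2π/5.91 = 1.063 s; f = ω/2π = 0.9406 Hz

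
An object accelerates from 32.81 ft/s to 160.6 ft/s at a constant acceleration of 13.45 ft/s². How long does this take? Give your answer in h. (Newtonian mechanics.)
t = (v - v₀)/a (with unit conversion) = 0.002639 h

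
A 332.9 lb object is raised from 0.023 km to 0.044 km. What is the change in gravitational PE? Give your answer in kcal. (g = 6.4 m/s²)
ΔPE = mg(h₂ − h₁) = 151 kg × 6.4 m/s² × (44 − 23) m = 2.029e+04 J = 4.851 kcal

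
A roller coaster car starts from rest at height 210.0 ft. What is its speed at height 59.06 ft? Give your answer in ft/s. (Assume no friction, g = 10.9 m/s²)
mgh₁ = ½mv₂² + mgh₂ → v₂ = √(2g(h₁−h₂)) = √(2×10.9×(64.01−18)) = 31.67 m/s = 103.9 ft/s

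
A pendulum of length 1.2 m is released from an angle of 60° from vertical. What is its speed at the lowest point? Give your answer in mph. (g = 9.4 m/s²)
h = L(1 − cosθ) = 1.2×(1 − cos60°) = 0.6 m
v = √(2gh) = √(2×9.4×0.6) = 3.359 m/s = 7.513 mph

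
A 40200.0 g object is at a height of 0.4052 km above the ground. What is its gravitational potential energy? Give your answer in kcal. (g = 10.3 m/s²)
PE = mgh = 40.2 kg × 10.3 m/s² × 405.2 m = 1.678e+05 J = 40.1 kcal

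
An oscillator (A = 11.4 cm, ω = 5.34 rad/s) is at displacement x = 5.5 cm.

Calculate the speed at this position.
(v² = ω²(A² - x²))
v = ω√(A² − x²) = 5.34×√(0.114² − 0.055²) = 0.5332 m/s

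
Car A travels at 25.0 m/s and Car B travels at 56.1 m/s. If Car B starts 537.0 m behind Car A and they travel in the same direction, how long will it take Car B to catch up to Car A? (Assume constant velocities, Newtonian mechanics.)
Relative speed: v_rel = 56.1 - 25.0 = 31.1 m/s
Time to catch: t = d₀/v_rel = 537.0/31.1 = 17.27 s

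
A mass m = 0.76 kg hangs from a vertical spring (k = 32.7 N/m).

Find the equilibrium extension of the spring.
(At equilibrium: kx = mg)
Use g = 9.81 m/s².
x_eq = mg/k = 0.76×9.81/32.7 = 0.228 m = 22.8 cm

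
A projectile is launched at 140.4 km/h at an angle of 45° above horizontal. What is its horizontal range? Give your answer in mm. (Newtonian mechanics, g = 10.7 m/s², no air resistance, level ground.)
R = v₀² sin(2θ) / g (with unit conversion) = 142100.0 mm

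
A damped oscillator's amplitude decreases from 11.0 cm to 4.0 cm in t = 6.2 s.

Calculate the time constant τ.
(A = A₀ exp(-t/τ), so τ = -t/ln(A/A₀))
A/A₀ = 4.0/11.0 = 0.3636; ln(A/A₀) = -1.012
τ = −t/ln(A/A₀) = −6.2/-1.012 = 6.129 s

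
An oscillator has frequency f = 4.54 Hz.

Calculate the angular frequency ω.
ω = 2πf = 2π×4.54 = 28.53 rad/s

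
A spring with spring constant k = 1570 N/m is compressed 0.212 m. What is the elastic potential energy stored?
PE = ½kx² = ½×1570×0.212² = 35.28 J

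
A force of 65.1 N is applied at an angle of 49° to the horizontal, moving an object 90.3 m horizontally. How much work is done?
W = Fd cosθ = 65.1×90.3×cos(49°) = 3856.7 J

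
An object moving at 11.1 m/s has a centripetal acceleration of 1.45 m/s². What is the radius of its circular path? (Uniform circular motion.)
r = v²/a_c = 11.1²/1.45 = 84.97 m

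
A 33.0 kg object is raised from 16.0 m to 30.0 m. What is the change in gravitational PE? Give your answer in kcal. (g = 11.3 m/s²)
ΔPE = mg(h₂ − h₁) = 33 kg × 11.3 m/s² × (30 − 16) m = 5221 J = 1.248 kcal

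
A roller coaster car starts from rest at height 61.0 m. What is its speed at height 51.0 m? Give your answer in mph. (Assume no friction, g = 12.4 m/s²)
mgh₁ = ½mv₂² + mgh₂ → v₂ = √(2g(h₁−h₂)) = √(2×12.4×(61−51)) = 15.75 m/s = 35.23 mph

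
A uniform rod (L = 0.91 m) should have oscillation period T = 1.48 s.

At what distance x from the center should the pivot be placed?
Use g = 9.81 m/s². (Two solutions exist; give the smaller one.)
T = 2π√((L²/12 + x²)/(gx)). Let c = T²g/(4π²) = 0.5443.
x² − cx + L²/12 = 0 → x = (c − √(c² − L²/3))/2 = 0.201 m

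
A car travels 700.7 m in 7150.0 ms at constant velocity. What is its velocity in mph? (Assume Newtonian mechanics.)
v = d/t (with unit conversion) = 219.2 mph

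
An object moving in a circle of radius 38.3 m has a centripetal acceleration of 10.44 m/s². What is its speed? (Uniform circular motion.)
v = √(a_c × r) = √(10.44 × 38.3) = 20.0 m/s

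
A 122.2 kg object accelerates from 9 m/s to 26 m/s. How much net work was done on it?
W_net = ΔKE = ½m(v₂² − v₁²) = ½×122.2×(26² − 9²) = 36354.5 J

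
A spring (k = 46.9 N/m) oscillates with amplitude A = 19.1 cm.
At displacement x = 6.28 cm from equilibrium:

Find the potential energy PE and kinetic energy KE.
E_total = ½kA² = ½×46.9×(0.191)² = 0.8555 J
PE = ½kx² = ½×46.9×(0.0628)² = 0.09248 J
KE = E_total − PE = 0.763 J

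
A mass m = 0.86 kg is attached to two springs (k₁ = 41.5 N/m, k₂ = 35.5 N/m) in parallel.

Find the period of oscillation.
k_eq = k₁+k₂ = 77 N/m
T = 2π√(m/k_eq) = 2π√(0.86/77) = 0.664 s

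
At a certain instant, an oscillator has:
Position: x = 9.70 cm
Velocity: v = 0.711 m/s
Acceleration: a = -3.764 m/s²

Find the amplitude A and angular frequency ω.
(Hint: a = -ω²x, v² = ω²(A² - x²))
a = −ω²x → ω = √(|a|/x) = √(3.764/0.097) = 6.229 rad/s
v² = ω²(A² − x²) → A = √(x² + v²/ω²) = √(0.097² + 0.711²/6.229²) = 0.1498 m = 14.98 cm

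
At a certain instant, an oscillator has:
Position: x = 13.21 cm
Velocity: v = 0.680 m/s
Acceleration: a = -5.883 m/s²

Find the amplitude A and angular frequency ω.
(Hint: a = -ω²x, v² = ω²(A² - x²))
a = −ω²x → ω = √(|a|/x) = √(5.883/0.1321) = 6.673 rad/s
v² = ω²(A² − x²) → A = √(x² + v²/ω²) = √(0.1321² + 0.68²/6.673²) = 0.1668 m = 16.68 cm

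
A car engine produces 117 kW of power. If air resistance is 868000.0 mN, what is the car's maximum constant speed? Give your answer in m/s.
P = Fv → v = P/F = 117000 W / 868 N = 134.8 m/s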